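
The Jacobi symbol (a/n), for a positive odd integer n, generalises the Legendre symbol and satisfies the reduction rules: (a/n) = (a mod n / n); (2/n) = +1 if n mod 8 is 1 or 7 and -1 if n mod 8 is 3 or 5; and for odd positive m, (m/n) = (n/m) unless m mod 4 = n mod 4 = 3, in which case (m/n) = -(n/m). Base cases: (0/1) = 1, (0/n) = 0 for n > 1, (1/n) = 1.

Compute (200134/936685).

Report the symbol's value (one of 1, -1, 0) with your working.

factor out 2^1: 200134 = 2^1·100067; with 936685 mod 8 = 5, (2/936685) = -1; sign now -1; continue with (100067/936685)
flip (100067/936685) -> (936685/100067): both odd, 100067 mod 4 = 3, 936685 mod 4 = 1, so the flip contributes +1; sign now -1
(936685/100067): 936685 mod 100067 = 36082, so (936685/100067) = (36082/100067)
factor out 2^1: 36082 = 2^1·18041; with 100067 mod 8 = 3, (2/100067) = -1; sign now +1; continue with (18041/100067)
flip (18041/100067) -> (100067/18041): both odd, 18041 mod 4 = 1, 100067 mod 4 = 3, so the flip contributes +1; sign now +1
(100067/18041): 100067 mod 18041 = 9862, so (100067/18041) = (9862/18041)
factor out 2^1: 9862 = 2^1·4931; with 18041 mod 8 = 1, (2/18041) = +1; sign now +1; continue with (4931/18041)
flip (4931/18041) -> (18041/4931): both odd, 4931 mod 4 = 3, 18041 mod 4 = 1, so the flip contributes +1; sign now +1
(18041/4931): 18041 mod 4931 = 3248, so (18041/4931) = (3248/4931)
factor out 2^4: 3248 = 2^4·203; with 4931 mod 8 = 3, (2/4931) = -1; sign now +1; continue with (203/4931)
flip (203/4931) -> (4931/203): both odd, 203 mod 4 = 3, 4931 mod 4 = 3, so the flip contributes -1; sign now -1
(4931/203): 4931 mod 203 = 59, so (4931/203) = (59/203)
flip (59/203) -> (203/59): both odd, 59 mod 4 = 3, 203 mod 4 = 3, so the flip contributes -1; sign now +1
(203/59): 203 mod 59 = 26, so (203/59) = (26/59)
factor out 2^1: 26 = 2^1·13; with 59 mod 8 = 3, (2/59) = -1; sign now -1; continue with (13/59)
flip (13/59) -> (59/13): both odd, 13 mod 4 = 1, 59 mod 4 = 3, so the flip contributes +1; sign now -1
(59/13): 59 mod 13 = 7, so (59/13) = (7/13)
flip (7/13) -> (13/7): both odd, 7 mod 4 = 3, 13 mod 4 = 1, so the flip contributes +1; sign now -1
(13/7): 13 mod 7 = 6, so (13/7) = (6/7)
factor out 2^1: 6 = 2^1·3; with 7 mod 8 = 7, (2/7) = +1; sign now -1; continue with (3/7)
flip (3/7) -> (7/3): both odd, 3 mod 4 = 3, 7 mod 4 = 3, so the flip contributes -1; sign now +1
(7/3): 7 mod 3 = 1, so (7/3) = (1/3)
reached (1/3) = 1, so the symbol is +1

1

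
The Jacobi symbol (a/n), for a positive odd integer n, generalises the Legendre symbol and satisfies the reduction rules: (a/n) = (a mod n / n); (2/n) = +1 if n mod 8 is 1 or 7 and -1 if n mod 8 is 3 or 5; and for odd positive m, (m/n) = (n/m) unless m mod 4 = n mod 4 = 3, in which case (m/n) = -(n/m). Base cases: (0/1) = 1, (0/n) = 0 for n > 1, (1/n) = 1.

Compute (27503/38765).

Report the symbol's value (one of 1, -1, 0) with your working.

1

flip (27503/38765) -> (38765/27503): both odd, 27503 mod 4 = 3, 38765 mod 4 = 1, so the flip contributes +1; sign now +1
(38765/27503): 38765 mod 27503 = 11262, so (38765/27503) = (11262/27503)
factor out 2^1: 11262 = 2^1·5631; with 27503 mod 8 = 7, (2/27503) = +1; sign now +1; continue with (5631/27503)
flip (5631/27503) -> (27503/5631): both odd, 5631 mod 4 = 3, 27503 mod 4 = 3, so the flip contributes -1; sign now -1
(27503/5631): 27503 mod 5631 = 4979, so (27503/5631) = (4979/5631)
flip (4979/5631) -> (5631/4979): both odd, 4979 mod 4 = 3, 5631 mod 4 = 3, so the flip contributes -1; sign now +1
(5631/4979): 5631 mod 4979 = 652, so (5631/4979) = (652/4979)
factor out 2^2: 652 = 2^2·163; with 4979 mod 8 = 3, (2/4979) = -1; sign now +1; continue with (163/4979)
flip (163/4979) -> (4979/163): both odd, 163 mod 4 = 3, 4979 mod 4 = 3, so the flip contributes -1; sign now -1
(4979/163): 4979 mod 163 = 89, so (4979/163) = (89/163)
flip (89/163) -> (163/89): both odd, 89 mod 4 = 1, 163 mod 4 = 3, so the flip contributes +1; sign now -1
(163/89): 163 mod 89 = 74, so (163/89) = (74/89)
factor out 2^1: 74 = 2^1·37; with 89 mod 8 = 1, (2/89) = +1; sign now -1; continue with (37/89)
flip (37/89) -> (89/37): both odd, 37 mod 4 = 1, 89 mod 4 = 1, so the flip contributes +1; sign now -1
(89/37): 89 mod 37 = 15, so (89/37) = (15/37)
flip (15/37) -> (37/15): both odd, 15 mod 4 = 3, 37 mod 4 = 1, so the flip contributes +1; sign now -1
(37/15): 37 mod 15 = 7, so (37/15) = (7/15)
flip (7/15) -> (15/7): both odd, 7 mod 4 = 3, 15 mod 4 = 3, so the flip contributes -1; sign now +1
(15/7): 15 mod 7 = 1, so (15/7) = (1/7)
reached (1/7) = 1, so the symbol is +1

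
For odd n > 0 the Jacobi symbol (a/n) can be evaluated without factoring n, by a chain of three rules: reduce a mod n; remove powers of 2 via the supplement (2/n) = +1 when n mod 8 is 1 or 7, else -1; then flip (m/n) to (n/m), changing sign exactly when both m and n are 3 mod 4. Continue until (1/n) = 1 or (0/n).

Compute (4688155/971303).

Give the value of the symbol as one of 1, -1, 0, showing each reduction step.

0

(4688155/971303): 4688155 mod 971303 = 802943, so (4688155/971303) = (802943/971303)
flip (802943/971303) -> (971303/802943): both odd, 802943 mod 4 = 3, 971303 mod 4 = 3, so the flip contributes -1; sign now -1
(971303/802943): 971303 mod 802943 = 168360, so (971303/802943) = (168360/802943)
factor out 2^3: 168360 = 2^3·21045; with 802943 mod 8 = 7, (2/802943) = +1; sign now -1; continue with (21045/802943)
flip (21045/802943) -> (802943/21045): both odd, 21045 mod 4 = 1, 802943 mod 4 = 3, so the flip contributes +1; sign now -1
(802943/21045): 802943 mod 21045 = 3233, so (802943/21045) = (3233/21045)
flip (3233/21045) -> (21045/3233): both odd, 3233 mod 4 = 1, 21045 mod 4 = 1, so the flip contributes +1; sign now -1
(21045/3233): 21045 mod 3233 = 1647, so (21045/3233) = (1647/3233)
flip (1647/3233) -> (3233/1647): both odd, 1647 mod 4 = 3, 3233 mod 4 = 1, so the flip contributes +1; sign now -1
(3233/1647): 3233 mod 1647 = 1586, so (3233/1647) = (1586/1647)
factor out 2^1: 1586 = 2^1·793; with 1647 mod 8 = 7, (2/1647) = +1; sign now -1; continue with (793/1647)
flip (793/1647) -> (1647/793): both odd, 793 mod 4 = 1, 1647 mod 4 = 3, so the flip contributes +1; sign now -1
(1647/793): 1647 mod 793 = 61, so (1647/793) = (61/793)
flip (61/793) -> (793/61): both odd, 61 mod 4 = 1, 793 mod 4 = 1, so the flip contributes +1; sign now -1
(793/61): 793 mod 61 = 0, so (793/61) = (0/61)
reached (0/61); gcd(a, n) > 1, so (0/61) = 0 and the symbol is 0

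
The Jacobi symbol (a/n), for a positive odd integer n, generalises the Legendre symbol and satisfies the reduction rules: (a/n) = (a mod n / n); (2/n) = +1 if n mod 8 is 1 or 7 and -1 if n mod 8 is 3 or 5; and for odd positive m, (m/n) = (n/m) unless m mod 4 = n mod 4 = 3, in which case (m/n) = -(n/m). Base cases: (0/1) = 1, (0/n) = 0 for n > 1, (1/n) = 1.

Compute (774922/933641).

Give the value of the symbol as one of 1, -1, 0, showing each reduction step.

-1

factor out 2^1: 774922 = 2^1·387461; with 933641 mod 8 = 1, (2/933641) = +1; sign now +1; continue with (387461/933641)
flip (387461/933641) -> (933641/387461): both odd, 387461 mod 4 = 1, 933641 mod 4 = 1, so the flip contributes +1; sign now +1
(933641/387461): 933641 mod 387461 = 158719, so (933641/387461) = (158719/387461)
flip (158719/387461) -> (387461/158719): both odd, 158719 mod 4 = 3, 387461 mod 4 = 1, so the flip contributes +1; sign now +1
(387461/158719): 387461 mod 158719 = 70023, so (387461/158719) = (70023/158719)
flip (70023/158719) -> (158719/70023): both odd, 70023 mod 4 = 3, 158719 mod 4 = 3, so the flip contributes -1; sign now -1
(158719/70023): 158719 mod 70023 = 18673, so (158719/70023) = (18673/70023)
flip (18673/70023) -> (70023/18673): both odd, 18673 mod 4 = 1, 70023 mod 4 = 3, so the flip contributes +1; sign now -1
(70023/18673): 70023 mod 18673 = 14004, so (70023/18673) = (14004/18673)
factor out 2^2: 14004 = 2^2·3501; with 18673 mod 8 = 1, (2/18673) = +1; sign now -1; continue with (3501/18673)
flip (3501/18673) -> (18673/3501): both odd, 3501 mod 4 = 1, 18673 mod 4 = 1, so the flip contributes +1; sign now -1
(18673/3501): 18673 mod 3501 = 1168, so (18673/3501) = (1168/3501)
factor out 2^4: 1168 = 2^4·73; with 3501 mod 8 = 5, (2/3501) = -1; sign now -1; continue with (73/3501)
flip (73/3501) -> (3501/73): both odd, 73 mod 4 = 1, 3501 mod 4 = 1, so the flip contributes +1; sign now -1
(3501/73): 3501 mod 73 = 70, so (3501/73) = (70/73)
factor out 2^1: 70 = 2^1·35; with 73 mod 8 = 1, (2/73) = +1; sign now -1; continue with (35/73)
flip (35/73) -> (73/35): both odd, 35 mod 4 = 3, 73 mod 4 = 1, so the flip contributes +1; sign now -1
(73/35): 73 mod 35 = 3, so (73/35) = (3/35)
flip (3/35) -> (35/3): both odd, 3 mod 4 = 3, 35 mod 4 = 3, so the flip contributes -1; sign now +1
(35/3): 35 mod 3 = 2, so (35/3) = (2/3)
factor out 2^1: 2 = 2^1·1; with 3 mod 8 = 3, (2/3) = -1; sign now -1; continue with (1/3)
reached (1/3) = 1, so the symbol is -1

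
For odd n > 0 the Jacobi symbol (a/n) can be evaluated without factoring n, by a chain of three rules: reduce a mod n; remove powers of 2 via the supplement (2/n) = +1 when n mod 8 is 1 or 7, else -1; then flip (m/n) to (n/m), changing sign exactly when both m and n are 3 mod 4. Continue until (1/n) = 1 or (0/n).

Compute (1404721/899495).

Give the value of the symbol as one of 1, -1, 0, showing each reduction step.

1

(1404721/899495) = (505226/899495)   [reduce mod 899495]
505226 = 2^1·252613; (2/899495) = +1 since 899495 mod 8 = 7, so (505226/899495) = (+1)^1·(252613/899495); sign now +1
reciprocity: (252613/899495) = +1·(899495/252613) since 252613 mod 4 = 1, 899495 mod 4 = 3; sign now +1
(899495/252613) = (141656/252613)   [reduce mod 252613]
141656 = 2^3·17707; (2/252613) = -1 since 252613 mod 8 = 5, so (141656/252613) = (-1)^3·(17707/252613); sign now -1
reciprocity: (17707/252613) = +1·(252613/17707) since 17707 mod 4 = 3, 252613 mod 4 = 1; sign now -1
(252613/17707) = (4715/17707)   [reduce mod 17707]
reciprocity: (4715/17707) = -1·(17707/4715) since 4715 mod 4 = 3, 17707 mod 4 = 3; sign now +1
(17707/4715) = (3562/4715)   [reduce mod 4715]
3562 = 2^1·1781; (2/4715) = -1 since 4715 mod 8 = 3, so (3562/4715) = (-1)^1·(1781/4715); sign now -1
reciprocity: (1781/4715) = +1·(4715/1781) since 1781 mod 4 = 1, 4715 mod 4 = 3; sign now -1
(4715/1781) = (1153/1781)   [reduce mod 1781]
reciprocity: (1153/1781) = +1·(1781/1153) since 1153 mod 4 = 1, 1781 mod 4 = 1; sign now -1
(1781/1153) = (628/1153)   [reduce mod 1153]
628 = 2^2·157; (2/1153) = +1 since 1153 mod 8 = 1, so (628/1153) = (+1)^2·(157/1153); sign now -1
reciprocity: (157/1153) = +1·(1153/157) since 157 mod 4 = 1, 1153 mod 4 = 1; sign now -1
(1153/157) = (54/157)   [reduce mod 157]
54 = 2^1·27; (2/157) = -1 since 157 mod 8 = 5, so (54/157) = (-1)^1·(27/157); sign now +1
reciprocity: (27/157) = +1·(157/27) since 27 mod 4 = 3, 157 mod 4 = 1; sign now +1
(157/27) = (22/27)   [reduce mod 27]
22 = 2^1·11; (2/27) = -1 since 27 mod 8 = 3, so (22/27) = (-1)^1·(11/27); sign now -1
reciprocity: (11/27) = -1·(27/11) since 11 mod 4 = 3, 27 mod 4 = 3; sign now +1
(27/11) = (5/11)   [reduce mod 11]
reciprocity: (5/11) = +1·(11/5) since 5 mod 4 = 1, 11 mod 4 = 3; sign now +1
(11/5) = (1/5)   [reduce mod 5]
(1/5) = 1; final value = sign = +1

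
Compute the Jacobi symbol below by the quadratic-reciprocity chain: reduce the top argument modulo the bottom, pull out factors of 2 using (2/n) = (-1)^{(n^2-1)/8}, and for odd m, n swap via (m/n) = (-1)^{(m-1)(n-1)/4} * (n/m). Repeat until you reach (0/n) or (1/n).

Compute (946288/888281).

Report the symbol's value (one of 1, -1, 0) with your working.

0

(946288/888281) = (58007/888281)   [reduce mod 888281]
reciprocity: (58007/888281) = +1·(888281/58007) since 58007 mod 4 = 3, 888281 mod 4 = 1; sign now +1
(888281/58007) = (18176/58007)   [reduce mod 58007]
18176 = 2^8·71; (2/58007) = +1 since 58007 mod 8 = 7, so (18176/58007) = (+1)^8·(71/58007); sign now +1
reciprocity: (71/58007) = -1·(58007/71) since 71 mod 4 = 3, 58007 mod 4 = 3; sign now -1
(58007/71) = (0/71)   [reduce mod 71]
(0/71) = 0   [gcd(a, n) > 1]; final value = 0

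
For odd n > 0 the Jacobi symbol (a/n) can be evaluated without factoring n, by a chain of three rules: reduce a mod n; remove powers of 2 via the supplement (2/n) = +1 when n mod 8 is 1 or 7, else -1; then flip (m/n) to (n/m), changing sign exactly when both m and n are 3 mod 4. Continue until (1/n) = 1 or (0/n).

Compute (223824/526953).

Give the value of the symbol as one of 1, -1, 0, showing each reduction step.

223824 = 2^4·13989; (2/526953) = +1 since 526953 mod 8 = 1, so (223824/526953) = (+1)^4·(13989/526953); sign now +1
reciprocity: (13989/526953) = +1·(526953/13989) since 13989 mod 4 = 1, 526953 mod 4 = 1; sign now +1
(526953/13989) = (9360/13989)   [reduce mod 13989]
9360 = 2^4·585; (2/13989) = -1 since 13989 mod 8 = 5, so (9360/13989) = (-1)^4·(585/13989); sign now +1
reciprocity: (585/13989) = +1·(13989/585) since 585 mod 4 = 1, 13989 mod 4 = 1; sign now +1
(13989/585) = (534/585)   [reduce mod 585]
534 = 2^1·267; (2/585) = +1 since 585 mod 8 = 1, so (534/585) = (+1)^1·(267/585); sign now +1
reciprocity: (267/585) = +1·(585/267) since 267 mod 4 = 3, 585 mod 4 = 1; sign now +1
(585/267) = (51/267)   [reduce mod 267]
reciprocity: (51/267) = -1·(267/51) since 51 mod 4 = 3, 267 mod 4 = 3; sign now -1
(267/51) = (12/51)   [reduce mod 51]
12 = 2^2·3; (2/51) = -1 since 51 mod 8 = 3, so (12/51) = (-1)^2·(3/51); sign now -1
reciprocity: (3/51) = -1·(51/3) since 3 mod 4 = 3, 51 mod 4 = 3; sign now +1
(51/3) = (0/3)   [reduce mod 3]
(0/3) = 0   [gcd(a, n) > 1]; final value = 0

0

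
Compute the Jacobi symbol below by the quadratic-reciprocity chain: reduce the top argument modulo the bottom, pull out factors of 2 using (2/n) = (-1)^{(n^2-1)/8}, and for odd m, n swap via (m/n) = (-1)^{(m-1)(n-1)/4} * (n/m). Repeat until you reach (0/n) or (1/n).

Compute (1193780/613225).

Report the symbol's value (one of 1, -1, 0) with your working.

(1193780/613225): 1193780 mod 613225 = 580555, so (1193780/613225) = (580555/613225)
flip (580555/613225) -> (613225/580555): both odd, 580555 mod 4 = 3, 613225 mod 4 = 1, so the flip contributes +1; sign now +1
(613225/580555): 613225 mod 580555 = 32670, so (613225/580555) = (32670/580555)
factor out 2^1: 32670 = 2^1·16335; with 580555 mod 8 = 3, (2/580555) = -1; sign now -1; continue with (16335/580555)
flip (16335/580555) -> (580555/16335): both odd, 16335 mod 4 = 3, 580555 mod 4 = 3, so the flip contributes -1; sign now +1
(580555/16335): 580555 mod 16335 = 8830, so (580555/16335) = (8830/16335)
factor out 2^1: 8830 = 2^1·4415; with 16335 mod 8 = 7, (2/16335) = +1; sign now +1; continue with (4415/16335)
flip (4415/16335) -> (16335/4415): both odd, 4415 mod 4 = 3, 16335 mod 4 = 3, so the flip contributes -1; sign now -1
(16335/4415): 16335 mod 4415 = 3090, so (16335/4415) = (3090/4415)
factor out 2^1: 3090 = 2^1·1545; with 4415 mod 8 = 7, (2/4415) = +1; sign now -1; continue with (1545/4415)
flip (1545/4415) -> (4415/1545): both odd, 1545 mod 4 = 1, 4415 mod 4 = 3, so the flip contributes +1; sign now -1
(4415/1545): 4415 mod 1545 = 1325, so (4415/1545) = (1325/1545)
flip (1325/1545) -> (1545/1325): both odd, 1325 mod 4 = 1, 1545 mod 4 = 1, so the flip contributes +1; sign now -1
(1545/1325): 1545 mod 1325 = 220, so (1545/1325) = (220/1325)
factor out 2^2: 220 = 2^2·55; with 1325 mod 8 = 5, (2/1325) = -1; sign now -1; continue with (55/1325)
flip (55/1325) -> (1325/55): both odd, 55 mod 4 = 3, 1325 mod 4 = 1, so the flip contributes +1; sign now -1
(1325/55): 1325 mod 55 = 5, so (1325/55) = (5/55)
flip (5/55) -> (55/5): both odd, 5 mod 4 = 1, 55 mod 4 = 3, so the flip contributes +1; sign now -1
(55/5): 55 mod 5 = 0, so (55/5) = (0/5)
reached (0/5); gcd(a, n) > 1, so (0/5) = 0 and the symbol is 0

0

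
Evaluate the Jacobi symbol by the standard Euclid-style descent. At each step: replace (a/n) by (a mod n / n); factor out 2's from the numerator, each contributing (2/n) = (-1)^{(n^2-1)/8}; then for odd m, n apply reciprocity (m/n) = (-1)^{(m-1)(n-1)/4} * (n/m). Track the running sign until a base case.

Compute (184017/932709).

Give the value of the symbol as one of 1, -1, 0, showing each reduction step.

0

flip (184017/932709) -> (932709/184017): both odd, 184017 mod 4 = 1, 932709 mod 4 = 1, so the flip contributes +1; sign now +1
(932709/184017): 932709 mod 184017 = 12624, so (932709/184017) = (12624/184017)
factor out 2^4: 12624 = 2^4·789; with 184017 mod 8 = 1, (2/184017) = +1; sign now +1; continue with (789/184017)
flip (789/184017) -> (184017/789): both odd, 789 mod 4 = 1, 184017 mod 4 = 1, so the flip contributes +1; sign now +1
(184017/789): 184017 mod 789 = 180, so (184017/789) = (180/789)
factor out 2^2: 180 = 2^2·45; with 789 mod 8 = 5, (2/789) = -1; sign now +1; continue with (45/789)
flip (45/789) -> (789/45): both odd, 45 mod 4 = 1, 789 mod 4 = 1, so the flip contributes +1; sign now +1
(789/45): 789 mod 45 = 24, so (789/45) = (24/45)
factor out 2^3: 24 = 2^3·3; with 45 mod 8 = 5, (2/45) = -1; sign now -1; continue with (3/45)
flip (3/45) -> (45/3): both odd, 3 mod 4 = 3, 45 mod 4 = 1, so the flip contributes +1; sign now -1
(45/3): 45 mod 3 = 0, so (45/3) = (0/3)
reached (0/3); gcd(a, n) > 1, so (0/3) = 0 and the symbol is 0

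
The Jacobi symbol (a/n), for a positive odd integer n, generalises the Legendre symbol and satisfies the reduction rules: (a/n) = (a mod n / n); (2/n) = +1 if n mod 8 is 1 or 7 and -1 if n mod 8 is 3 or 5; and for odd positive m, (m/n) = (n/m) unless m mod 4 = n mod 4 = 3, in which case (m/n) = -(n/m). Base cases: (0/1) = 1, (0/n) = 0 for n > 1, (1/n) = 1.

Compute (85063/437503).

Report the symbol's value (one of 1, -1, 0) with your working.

flip (85063/437503) -> (437503/85063): both odd, 85063 mod 4 = 3, 437503 mod 4 = 3, so the flip contributes -1; sign now -1
(437503/85063): 437503 mod 85063 = 12188, so (437503/85063) = (12188/85063)
factor out 2^2: 12188 = 2^2·3047; with 85063 mod 8 = 7, (2/85063) = +1; sign now -1; continue with (3047/85063)
flip (3047/85063) -> (85063/3047): both odd, 3047 mod 4 = 3, 85063 mod 4 = 3, so the flip contributes -1; sign now +1
(85063/3047): 85063 mod 3047 = 2794, so (85063/3047) = (2794/3047)
factor out 2^1: 2794 = 2^1·1397; with 3047 mod 8 = 7, (2/3047) = +1; sign now +1; continue with (1397/3047)
flip (1397/3047) -> (3047/1397): both odd, 1397 mod 4 = 1, 3047 mod 4 = 3, so the flip contributes +1; sign now +1
(3047/1397): 3047 mod 1397 = 253, so (3047/1397) = (253/1397)
flip (253/1397) -> (1397/253): both odd, 253 mod 4 = 1, 1397 mod 4 = 1, so the flip contributes +1; sign now +1
(1397/253): 1397 mod 253 = 132, so (1397/253) = (132/253)
factor out 2^2: 132 = 2^2·33; with 253 mod 8 = 5, (2/253) = -1; sign now +1; continue with (33/253)
flip (33/253) -> (253/33): both odd, 33 mod 4 = 1, 253 mod 4 = 1, so the flip contributes +1; sign now +1
(253/33): 253 mod 33 = 22, so (253/33) = (22/33)
factor out 2^1: 22 = 2^1·11; with 33 mod 8 = 1, (2/33) = +1; sign now +1; continue with (11/33)
flip (11/33) -> (33/11): both odd, 11 mod 4 = 3, 33 mod 4 = 1, so the flip contributes +1; sign now +1
(33/11): 33 mod 11 = 0, so (33/11) = (0/11)
reached (0/11); gcd(a, n) > 1, so (0/11) = 0 and the symbol is 0

0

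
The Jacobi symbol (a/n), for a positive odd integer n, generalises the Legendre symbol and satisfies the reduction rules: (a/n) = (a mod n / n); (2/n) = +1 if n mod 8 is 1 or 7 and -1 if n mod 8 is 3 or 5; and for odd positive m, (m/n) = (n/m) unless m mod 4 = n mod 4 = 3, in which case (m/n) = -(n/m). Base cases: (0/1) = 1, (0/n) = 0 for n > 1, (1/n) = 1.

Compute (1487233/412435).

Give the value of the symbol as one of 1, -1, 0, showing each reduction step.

-1

(1487233/412435): 1487233 mod 412435 = 249928, so (1487233/412435) = (249928/412435)
factor out 2^3: 249928 = 2^3·31241; with 412435 mod 8 = 3, (2/412435) = -1; sign now -1; continue with (31241/412435)
flip (31241/412435) -> (412435/31241): both odd, 31241 mod 4 = 1, 412435 mod 4 = 3, so the flip contributes +1; sign now -1
(412435/31241): 412435 mod 31241 = 6302, so (412435/31241) = (6302/31241)
factor out 2^1: 6302 = 2^1·3151; with 31241 mod 8 = 1, (2/31241) = +1; sign now -1; continue with (3151/31241)
flip (3151/31241) -> (31241/3151): both odd, 3151 mod 4 = 3, 31241 mod 4 = 1, so the flip contributes +1; sign now -1
(31241/3151): 31241 mod 3151 = 2882, so (31241/3151) = (2882/3151)
factor out 2^1: 2882 = 2^1·1441; with 3151 mod 8 = 7, (2/3151) = +1; sign now -1; continue with (1441/3151)
flip (1441/3151) -> (3151/1441): both odd, 1441 mod 4 = 1, 3151 mod 4 = 3, so the flip contributes +1; sign now -1
(3151/1441): 3151 mod 1441 = 269, so (3151/1441) = (269/1441)
flip (269/1441) -> (1441/269): both odd, 269 mod 4 = 1, 1441 mod 4 = 1, so the flip contributes +1; sign now -1
(1441/269): 1441 mod 269 = 96, so (1441/269) = (96/269)
factor out 2^5: 96 = 2^5·3; with 269 mod 8 = 5, (2/269) = -1; sign now +1; continue with (3/269)
flip (3/269) -> (269/3): both odd, 3 mod 4 = 3, 269 mod 4 = 1, so the flip contributes +1; sign now +1
(269/3): 269 mod 3 = 2, so (269/3) = (2/3)
factor out 2^1: 2 = 2^1·1; with 3 mod 8 = 3, (2/3) = -1; sign now -1; continue with (1/3)
reached (1/3) = 1, so the symbol is -1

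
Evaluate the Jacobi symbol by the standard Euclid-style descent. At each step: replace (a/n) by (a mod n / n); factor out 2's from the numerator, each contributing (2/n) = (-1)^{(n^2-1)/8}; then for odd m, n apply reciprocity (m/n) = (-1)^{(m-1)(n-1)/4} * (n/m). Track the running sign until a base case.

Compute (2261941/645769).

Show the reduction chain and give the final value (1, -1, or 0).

(2261941/645769) = (324634/645769)   [reduce mod 645769]
324634 = 2^1·162317; (2/645769) = +1 since 645769 mod 8 = 1, so (324634/645769) = (+1)^1·(162317/645769); sign now +1
reciprocity: (162317/645769) = +1·(645769/162317) since 162317 mod 4 = 1, 645769 mod 4 = 1; sign now +1
(645769/162317) = (158818/162317)   [reduce mod 162317]
158818 = 2^1·79409; (2/162317) = -1 since 162317 mod 8 = 5, so (158818/162317) = (-1)^1·(79409/162317); sign now -1
reciprocity: (79409/162317) = +1·(162317/79409) since 79409 mod 4 = 1, 162317 mod 4 = 1; sign now -1
(162317/79409) = (3499/79409)   [reduce mod 79409]
reciprocity: (3499/79409) = +1·(79409/3499) since 3499 mod 4 = 3, 79409 mod 4 = 1; sign now -1
(79409/3499) = (2431/3499)   [reduce mod 3499]
reciprocity: (2431/3499) = -1·(3499/2431) since 2431 mod 4 = 3, 3499 mod 4 = 3; sign now +1
(3499/2431) = (1068/2431)   [reduce mod 2431]
1068 = 2^2·267; (2/2431) = +1 since 2431 mod 8 = 7, so (1068/2431) = (+1)^2·(267/2431); sign now +1
reciprocity: (267/2431) = -1·(2431/267) since 267 mod 4 = 3, 2431 mod 4 = 3; sign now -1
(2431/267) = (28/267)   [reduce mod 267]
28 = 2^2·7; (2/267) = -1 since 267 mod 8 = 3, so (28/267) = (-1)^2·(7/267); sign now -1
reciprocity: (7/267) = -1·(267/7) since 7 mod 4 = 3, 267 mod 4 = 3; sign now +1
(267/7) = (1/7)   [reduce mod 7]
(1/7) = 1; final value = sign = +1

1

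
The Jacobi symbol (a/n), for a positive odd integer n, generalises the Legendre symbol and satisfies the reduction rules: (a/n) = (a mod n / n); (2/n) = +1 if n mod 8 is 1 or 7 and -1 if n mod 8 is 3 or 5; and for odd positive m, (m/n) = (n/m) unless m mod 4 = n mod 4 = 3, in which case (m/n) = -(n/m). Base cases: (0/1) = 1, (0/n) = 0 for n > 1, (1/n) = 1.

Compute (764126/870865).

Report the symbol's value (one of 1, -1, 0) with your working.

1

factor out 2^1: 764126 = 2^1·382063; with 870865 mod 8 = 1, (2/870865) = +1; sign now +1; continue with (382063/870865)
flip (382063/870865) -> (870865/382063): both odd, 382063 mod 4 = 3, 870865 mod 4 = 1, so the flip contributes +1; sign now +1
(870865/382063): 870865 mod 382063 = 106739, so (870865/382063) = (106739/382063)
flip (106739/382063) -> (382063/106739): both odd, 106739 mod 4 = 3, 382063 mod 4 = 3, so the flip contributes -1; sign now -1
(382063/106739): 382063 mod 106739 = 61846, so (382063/106739) = (61846/106739)
factor out 2^1: 61846 = 2^1·30923; with 106739 mod 8 = 3, (2/106739) = -1; sign now +1; continue with (30923/106739)
flip (30923/106739) -> (106739/30923): both odd, 30923 mod 4 = 3, 106739 mod 4 = 3, so the flip contributes -1; sign now -1
(106739/30923): 106739 mod 30923 = 13970, so (106739/30923) = (13970/30923)
factor out 2^1: 13970 = 2^1·6985; with 30923 mod 8 = 3, (2/30923) = -1; sign now +1; continue with (6985/30923)
flip (6985/30923) -> (30923/6985): both odd, 6985 mod 4 = 1, 30923 mod 4 = 3, so the flip contributes +1; sign now +1
(30923/6985): 30923 mod 6985 = 2983, so (30923/6985) = (2983/6985)
flip (2983/6985) -> (6985/2983): both odd, 2983 mod 4 = 3, 6985 mod 4 = 1, so the flip contributes +1; sign now +1
(6985/2983): 6985 mod 2983 = 1019, so (6985/2983) = (1019/2983)
flip (1019/2983) -> (2983/1019): both odd, 1019 mod 4 = 3, 2983 mod 4 = 3, so the flip contributes -1; sign now -1
(2983/1019): 2983 mod 1019 = 945, so (2983/1019) = (945/1019)
flip (945/1019) -> (1019/945): both odd, 945 mod 4 = 1, 1019 mod 4 = 3, so the flip contributes +1; sign now -1
(1019/945): 1019 mod 945 = 74, so (1019/945) = (74/945)
factor out 2^1: 74 = 2^1·37; with 945 mod 8 = 1, (2/945) = +1; sign now -1; continue with (37/945)
flip (37/945) -> (945/37): both odd, 37 mod 4 = 1, 945 mod 4 = 1, so the flip contributes +1; sign now -1
(945/37): 945 mod 37 = 20, so (945/37) = (20/37)
factor out 2^2: 20 = 2^2·5; with 37 mod 8 = 5, (2/37) = -1; sign now -1; continue with (5/37)
flip (5/37) -> (37/5): both odd, 5 mod 4 = 1, 37 mod 4 = 1, so the flip contributes +1; sign now -1
(37/5): 37 mod 5 = 2, so (37/5) = (2/5)
factor out 2^1: 2 = 2^1·1; with 5 mod 8 = 5, (2/5) = -1; sign now +1; continue with (1/5)
reached (1/5) = 1, so the symbol is +1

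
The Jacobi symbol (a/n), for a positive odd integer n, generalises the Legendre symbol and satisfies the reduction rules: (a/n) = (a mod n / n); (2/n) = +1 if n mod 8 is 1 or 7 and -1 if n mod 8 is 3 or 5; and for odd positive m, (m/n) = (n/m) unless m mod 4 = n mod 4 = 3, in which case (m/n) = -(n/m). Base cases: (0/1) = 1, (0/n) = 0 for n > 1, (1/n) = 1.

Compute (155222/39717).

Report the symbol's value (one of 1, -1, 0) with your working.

(155222/39717) = (36071/39717)   [reduce mod 39717]
reciprocity: (36071/39717) = +1·(39717/36071) since 36071 mod 4 = 3, 39717 mod 4 = 1; sign now +1
(39717/36071) = (3646/36071)   [reduce mod 36071]
3646 = 2^1·1823; (2/36071) = +1 since 36071 mod 8 = 7, so (3646/36071) = (+1)^1·(1823/36071); sign now +1
reciprocity: (1823/36071) = -1·(36071/1823) since 1823 mod 4 = 3, 36071 mod 4 = 3; sign now -1
(36071/1823) = (1434/1823)   [reduce mod 1823]
1434 = 2^1·717; (2/1823) = +1 since 1823 mod 8 = 7, so (1434/1823) = (+1)^1·(717/1823); sign now -1
reciprocity: (717/1823) = +1·(1823/717) since 717 mod 4 = 1, 1823 mod 4 = 3; sign now -1
(1823/717) = (389/717)   [reduce mod 717]
reciprocity: (389/717) = +1·(717/389) since 389 mod 4 = 1, 717 mod 4 = 1; sign now -1
(717/389) = (328/389)   [reduce mod 389]
328 = 2^3·41; (2/389) = -1 since 389 mod 8 = 5, so (328/389) = (-1)^3·(41/389); sign now +1
reciprocity: (41/389) = +1·(389/41) since 41 mod 4 = 1, 389 mod 4 = 1; sign now +1
(389/41) = (20/41)   [reduce mod 41]
20 = 2^2·5; (2/41) = +1 since 41 mod 8 = 1, so (20/41) = (+1)^2·(5/41); sign now +1
reciprocity: (5/41) = +1·(41/5) since 5 mod 4 = 1, 41 mod 4 = 1; sign now +1
(41/5) = (1/5)   [reduce mod 5]
(1/5) = 1; final value = sign = +1

1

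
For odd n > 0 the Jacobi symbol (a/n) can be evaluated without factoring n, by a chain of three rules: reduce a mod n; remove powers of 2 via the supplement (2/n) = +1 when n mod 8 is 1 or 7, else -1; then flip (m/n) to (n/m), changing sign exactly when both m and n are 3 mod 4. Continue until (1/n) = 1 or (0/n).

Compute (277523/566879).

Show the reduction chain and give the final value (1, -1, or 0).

1

reciprocity: (277523/566879) = -1·(566879/277523) since 277523 mod 4 = 3, 566879 mod 4 = 3; sign now -1
(566879/277523) = (11833/277523)   [reduce mod 277523]
reciprocity: (11833/277523) = +1·(277523/11833) since 11833 mod 4 = 1, 277523 mod 4 = 3; sign now -1
(277523/11833) = (5364/11833)   [reduce mod 11833]
5364 = 2^2·1341; (2/11833) = +1 since 11833 mod 8 = 1, so (5364/11833) = (+1)^2·(1341/11833); sign now -1
reciprocity: (1341/11833) = +1·(11833/1341) since 1341 mod 4 = 1, 11833 mod 4 = 1; sign now -1
(11833/1341) = (1105/1341)   [reduce mod 1341]
reciprocity: (1105/1341) = +1·(1341/1105) since 1105 mod 4 = 1, 1341 mod 4 = 1; sign now -1
(1341/1105) = (236/1105)   [reduce mod 1105]
236 = 2^2·59; (2/1105) = +1 since 1105 mod 8 = 1, so (236/1105) = (+1)^2·(59/1105); sign now -1
reciprocity: (59/1105) = +1·(1105/59) since 59 mod 4 = 3, 1105 mod 4 = 1; sign now -1
(1105/59) = (43/59)   [reduce mod 59]
reciprocity: (43/59) = -1·(59/43) since 43 mod 4 = 3, 59 mod 4 = 3; sign now +1
(59/43) = (16/43)   [reduce mod 43]
16 = 2^4·1; (2/43) = -1 since 43 mod 8 = 3, so (16/43) = (-1)^4·(1/43); sign now +1
(1/43) = 1; final value = sign = +1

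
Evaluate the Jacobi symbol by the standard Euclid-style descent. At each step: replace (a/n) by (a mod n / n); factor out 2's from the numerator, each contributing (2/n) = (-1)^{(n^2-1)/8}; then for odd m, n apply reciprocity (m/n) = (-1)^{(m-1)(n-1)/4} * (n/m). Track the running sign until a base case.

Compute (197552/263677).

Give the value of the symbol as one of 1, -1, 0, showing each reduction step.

-1

197552 = 2^4·12347; (2/263677) = -1 since 263677 mod 8 = 5, so (197552/263677) = (-1)^4·(12347/263677); sign now +1
reciprocity: (12347/263677) = +1·(263677/12347) since 12347 mod 4 = 3, 263677 mod 4 = 1; sign now +1
(263677/12347) = (4390/12347)   [reduce mod 12347]
4390 = 2^1·2195; (2/12347) = -1 since 12347 mod 8 = 3, so (4390/12347) = (-1)^1·(2195/12347); sign now -1
reciprocity: (2195/12347) = -1·(12347/2195) since 2195 mod 4 = 3, 12347 mod 4 = 3; sign now +1
(12347/2195) = (1372/2195)   [reduce mod 2195]
1372 = 2^2·343; (2/2195) = -1 since 2195 mod 8 = 3, so (1372/2195) = (-1)^2·(343/2195); sign now +1
reciprocity: (343/2195) = -1·(2195/343) since 343 mod 4 = 3, 2195 mod 4 = 3; sign now -1
(2195/343) = (137/343)   [reduce mod 343]
reciprocity: (137/343) = +1·(343/137) since 137 mod 4 = 1, 343 mod 4 = 3; sign now -1
(343/137) = (69/137)   [reduce mod 137]
reciprocity: (69/137) = +1·(137/69) since 69 mod 4 = 1, 137 mod 4 = 1; sign now -1
(137/69) = (68/69)   [reduce mod 69]
68 = 2^2·17; (2/69) = -1 since 69 mod 8 = 5, so (68/69) = (-1)^2·(17/69); sign now -1
reciprocity: (17/69) = +1·(69/17) since 17 mod 4 = 1, 69 mod 4 = 1; sign now -1
(69/17) = (1/17)   [reduce mod 17]
(1/17) = 1; final value = sign = -1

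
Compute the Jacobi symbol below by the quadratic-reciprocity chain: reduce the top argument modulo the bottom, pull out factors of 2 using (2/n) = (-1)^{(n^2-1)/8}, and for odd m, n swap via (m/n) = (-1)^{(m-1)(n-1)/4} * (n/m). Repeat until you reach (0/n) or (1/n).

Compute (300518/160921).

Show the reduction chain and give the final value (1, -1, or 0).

1

(300518/160921): 300518 mod 160921 = 139597, so (300518/160921) = (139597/160921)
flip (139597/160921) -> (160921/139597): both odd, 139597 mod 4 = 1, 160921 mod 4 = 1, so the flip contributes +1; sign now +1
(160921/139597): 160921 mod 139597 = 21324, so (160921/139597) = (21324/139597)
factor out 2^2: 21324 = 2^2·5331; with 139597 mod 8 = 5, (2/139597) = -1; sign now +1; continue with (5331/139597)
flip (5331/139597) -> (139597/5331): both odd, 5331 mod 4 = 3, 139597 mod 4 = 1, so the flip contributes +1; sign now +1
(139597/5331): 139597 mod 5331 = 991, so (139597/5331) = (991/5331)
flip (991/5331) -> (5331/991): both odd, 991 mod 4 = 3, 5331 mod 4 = 3, so the flip contributes -1; sign now -1
(5331/991): 5331 mod 991 = 376, so (5331/991) = (376/991)
factor out 2^3: 376 = 2^3·47; with 991 mod 8 = 7, (2/991) = +1; sign now -1; continue with (47/991)
flip (47/991) -> (991/47): both odd, 47 mod 4 = 3, 991 mod 4 = 3, so the flip contributes -1; sign now +1
(991/47): 991 mod 47 = 4, so (991/47) = (4/47)
factor out 2^2: 4 = 2^2·1; with 47 mod 8 = 7, (2/47) = +1; sign now +1; continue with (1/47)
reached (1/47) = 1, so the symbol is +1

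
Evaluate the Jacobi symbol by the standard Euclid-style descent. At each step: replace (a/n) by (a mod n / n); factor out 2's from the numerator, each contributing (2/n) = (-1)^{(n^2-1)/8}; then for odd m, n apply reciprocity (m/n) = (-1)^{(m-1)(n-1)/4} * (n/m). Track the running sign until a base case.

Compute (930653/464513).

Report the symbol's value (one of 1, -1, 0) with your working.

-1

(930653/464513) = (1627/464513)   [reduce mod 464513]
reciprocity: (1627/464513) = +1·(464513/1627) since 1627 mod 4 = 3, 464513 mod 4 = 1; sign now +1
(464513/1627) = (818/1627)   [reduce mod 1627]
818 = 2^1·409; (2/1627) = -1 since 1627 mod 8 = 3, so (818/1627) = (-1)^1·(409/1627); sign now -1
reciprocity: (409/1627) = +1·(1627/409) since 409 mod 4 = 1, 1627 mod 4 = 3; sign now -1
(1627/409) = (400/409)   [reduce mod 409]
400 = 2^4·25; (2/409) = +1 since 409 mod 8 = 1, so (400/409) = (+1)^4·(25/409); sign now -1
reciprocity: (25/409) = +1·(409/25) since 25 mod 4 = 1, 409 mod 4 = 1; sign now -1
(409/25) = (9/25)   [reduce mod 25]
reciprocity: (9/25) = +1·(25/9) since 9 mod 4 = 1, 25 mod 4 = 1; sign now -1
(25/9) = (7/9)   [reduce mod 9]
reciprocity: (7/9) = +1·(9/7) since 7 mod 4 = 3, 9 mod 4 = 1; sign now -1
(9/7) = (2/7)   [reduce mod 7]
2 = 2^1·1; (2/7) = +1 since 7 mod 8 = 7, so (2/7) = (+1)^1·(1/7); sign now -1
(1/7) = 1; final value = sign = -1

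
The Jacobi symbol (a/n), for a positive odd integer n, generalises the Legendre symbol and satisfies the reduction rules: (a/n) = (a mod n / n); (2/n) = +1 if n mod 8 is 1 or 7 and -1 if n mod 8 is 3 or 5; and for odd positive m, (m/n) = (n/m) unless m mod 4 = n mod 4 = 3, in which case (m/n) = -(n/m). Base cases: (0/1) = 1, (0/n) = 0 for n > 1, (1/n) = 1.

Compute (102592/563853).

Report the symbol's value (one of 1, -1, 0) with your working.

-1

factor out 2^6: 102592 = 2^6·1603; with 563853 mod 8 = 5, (2/563853) = -1; sign now +1; continue with (1603/563853)
flip (1603/563853) -> (563853/1603): both odd, 1603 mod 4 = 3, 563853 mod 4 = 1, so the flip contributes +1; sign now +1
(563853/1603): 563853 mod 1603 = 1200, so (563853/1603) = (1200/1603)
factor out 2^4: 1200 = 2^4·75; with 1603 mod 8 = 3, (2/1603) = -1; sign now +1; continue with (75/1603)
flip (75/1603) -> (1603/75): both odd, 75 mod 4 = 3, 1603 mod 4 = 3, so the flip contributes -1; sign now -1
(1603/75): 1603 mod 75 = 28, so (1603/75) = (28/75)
factor out 2^2: 28 = 2^2·7; with 75 mod 8 = 3, (2/75) = -1; sign now -1; continue with (7/75)
flip (7/75) -> (75/7): both odd, 7 mod 4 = 3, 75 mod 4 = 3, so the flip contributes -1; sign now +1
(75/7): 75 mod 7 = 5, so (75/7) = (5/7)
flip (5/7) -> (7/5): both odd, 5 mod 4 = 1, 7 mod 4 = 3, so the flip contributes +1; sign now +1
(7/5): 7 mod 5 = 2, so (7/5) = (2/5)
factor out 2^1: 2 = 2^1·1; with 5 mod 8 = 5, (2/5) = -1; sign now -1; continue with (1/5)
reached (1/5) = 1, so the symbol is -1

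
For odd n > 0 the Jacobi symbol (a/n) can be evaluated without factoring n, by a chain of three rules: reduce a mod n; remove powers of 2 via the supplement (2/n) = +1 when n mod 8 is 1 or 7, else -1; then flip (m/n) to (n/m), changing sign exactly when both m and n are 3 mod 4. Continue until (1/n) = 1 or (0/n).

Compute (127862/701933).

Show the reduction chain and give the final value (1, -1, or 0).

1

factor out 2^1: 127862 = 2^1·63931; with 701933 mod 8 = 5, (2/701933) = -1; sign now -1; continue with (63931/701933)
flip (63931/701933) -> (701933/63931): both odd, 63931 mod 4 = 3, 701933 mod 4 = 1, so the flip contributes +1; sign now -1
(701933/63931): 701933 mod 63931 = 62623, so (701933/63931) = (62623/63931)
flip (62623/63931) -> (63931/62623): both odd, 62623 mod 4 = 3, 63931 mod 4 = 3, so the flip contributes -1; sign now +1
(63931/62623): 63931 mod 62623 = 1308, so (63931/62623) = (1308/62623)
factor out 2^2: 1308 = 2^2·327; with 62623 mod 8 = 7, (2/62623) = +1; sign now +1; continue with (327/62623)
flip (327/62623) -> (62623/327): both odd, 327 mod 4 = 3, 62623 mod 4 = 3, so the flip contributes -1; sign now -1
(62623/327): 62623 mod 327 = 166, so (62623/327) = (166/327)
factor out 2^1: 166 = 2^1·83; with 327 mod 8 = 7, (2/327) = +1; sign now -1; continue with (83/327)
flip (83/327) -> (327/83): both odd, 83 mod 4 = 3, 327 mod 4 = 3, so the flip contributes -1; sign now +1
(327/83): 327 mod 83 = 78, so (327/83) = (78/83)
factor out 2^1: 78 = 2^1·39; with 83 mod 8 = 3, (2/83) = -1; sign now -1; continue with (39/83)
flip (39/83) -> (83/39): both odd, 39 mod 4 = 3, 83 mod 4 = 3, so the flip contributes -1; sign now +1
(83/39): 83 mod 39 = 5, so (83/39) = (5/39)
flip (5/39) -> (39/5): both odd, 5 mod 4 = 1, 39 mod 4 = 3, so the flip contributes +1; sign now +1
(39/5): 39 mod 5 = 4, so (39/5) = (4/5)
factor out 2^2: 4 = 2^2·1; with 5 mod 8 = 5, (2/5) = -1; sign now +1; continue with (1/5)
reached (1/5) = 1, so the symbol is +1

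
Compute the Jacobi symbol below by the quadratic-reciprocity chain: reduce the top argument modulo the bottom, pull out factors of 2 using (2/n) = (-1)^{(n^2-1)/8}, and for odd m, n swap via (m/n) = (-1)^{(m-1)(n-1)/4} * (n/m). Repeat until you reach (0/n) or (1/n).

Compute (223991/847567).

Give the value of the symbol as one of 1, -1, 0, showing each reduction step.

reciprocity: (223991/847567) = -1·(847567/223991) since 223991 mod 4 = 3, 847567 mod 4 = 3; sign now -1
(847567/223991) = (175594/223991)   [reduce mod 223991]
175594 = 2^1·87797; (2/223991) = +1 since 223991 mod 8 = 7, so (175594/223991) = (+1)^1·(87797/223991); sign now -1
reciprocity: (87797/223991) = +1·(223991/87797) since 87797 mod 4 = 1, 223991 mod 4 = 3; sign now -1
(223991/87797) = (48397/87797)   [reduce mod 87797]
reciprocity: (48397/87797) = +1·(87797/48397) since 48397 mod 4 = 1, 87797 mod 4 = 1; sign now -1
(87797/48397) = (39400/48397)   [reduce mod 48397]
39400 = 2^3·4925; (2/48397) = -1 since 48397 mod 8 = 5, so (39400/48397) = (-1)^3·(4925/48397); sign now +1
reciprocity: (4925/48397) = +1·(48397/4925) since 4925 mod 4 = 1, 48397 mod 4 = 1; sign now +1
(48397/4925) = (4072/4925)   [reduce mod 4925]
4072 = 2^3·509; (2/4925) = -1 since 4925 mod 8 = 5, so (4072/4925) = (-1)^3·(509/4925); sign now -1
reciprocity: (509/4925) = +1·(4925/509) since 509 mod 4 = 1, 4925 mod 4 = 1; sign now -1
(4925/509) = (344/509)   [reduce mod 509]
344 = 2^3·43; (2/509) = -1 since 509 mod 8 = 5, so (344/509) = (-1)^3·(43/509); sign now +1
reciprocity: (43/509) = +1·(509/43) since 43 mod 4 = 3, 509 mod 4 = 1; sign now +1
(509/43) = (36/43)   [reduce mod 43]
36 = 2^2·9; (2/43) = -1 since 43 mod 8 = 3, so (36/43) = (-1)^2·(9/43); sign now +1
reciprocity: (9/43) = +1·(43/9) since 9 mod 4 = 1, 43 mod 4 = 3; sign now +1
(43/9) = (7/9)   [reduce mod 9]
reciprocity: (7/9) = +1·(9/7) since 7 mod 4 = 3, 9 mod 4 = 1; sign now +1
(9/7) = (2/7)   [reduce mod 7]
2 = 2^1·1; (2/7) = +1 since 7 mod 8 = 7, so (2/7) = (+1)^1·(1/7); sign now +1
(1/7) = 1; final value = sign = +1

1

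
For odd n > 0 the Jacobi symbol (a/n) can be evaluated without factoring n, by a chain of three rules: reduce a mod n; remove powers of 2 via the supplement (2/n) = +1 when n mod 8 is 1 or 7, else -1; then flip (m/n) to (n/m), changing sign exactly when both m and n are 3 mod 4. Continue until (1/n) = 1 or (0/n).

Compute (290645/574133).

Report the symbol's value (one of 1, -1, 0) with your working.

flip (290645/574133) -> (574133/290645): both odd, 290645 mod 4 = 1, 574133 mod 4 = 1, so the flip contributes +1; sign now +1
(574133/290645): 574133 mod 290645 = 283488, so (574133/290645) = (283488/290645)
factor out 2^5: 283488 = 2^5·8859; with 290645 mod 8 = 5, (2/290645) = -1; sign now -1; continue with (8859/290645)
flip (8859/290645) -> (290645/8859): both odd, 8859 mod 4 = 3, 290645 mod 4 = 1, so the flip contributes +1; sign now -1
(290645/8859): 290645 mod 8859 = 7157, so (290645/8859) = (7157/8859)
flip (7157/8859) -> (8859/7157): both odd, 7157 mod 4 = 1, 8859 mod 4 = 3, so the flip contributes +1; sign now -1
(8859/7157): 8859 mod 7157 = 1702, so (8859/7157) = (1702/7157)
factor out 2^1: 1702 = 2^1·851; with 7157 mod 8 = 5, (2/7157) = -1; sign now +1; continue with (851/7157)
flip (851/7157) -> (7157/851): both odd, 851 mod 4 = 3, 7157 mod 4 = 1, so the flip contributes +1; sign now +1
(7157/851): 7157 mod 851 = 349, so (7157/851) = (349/851)
flip (349/851) -> (851/349): both odd, 349 mod 4 = 1, 851 mod 4 = 3, so the flip contributes +1; sign now +1
(851/349): 851 mod 349 = 153, so (851/349) = (153/349)
flip (153/349) -> (349/153): both odd, 153 mod 4 = 1, 349 mod 4 = 1, so the flip contributes +1; sign now +1
(349/153): 349 mod 153 = 43, so (349/153) = (43/153)
flip (43/153) -> (153/43): both odd, 43 mod 4 = 3, 153 mod 4 = 1, so the flip contributes +1; sign now +1
(153/43): 153 mod 43 = 24, so (153/43) = (24/43)
factor out 2^3: 24 = 2^3·3; with 43 mod 8 = 3, (2/43) = -1; sign now -1; continue with (3/43)
flip (3/43) -> (43/3): both odd, 3 mod 4 = 3, 43 mod 4 = 3, so the flip contributes -1; sign now +1
(43/3): 43 mod 3 = 1, so (43/3) = (1/3)
reached (1/3) = 1, so the symbol is +1

1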